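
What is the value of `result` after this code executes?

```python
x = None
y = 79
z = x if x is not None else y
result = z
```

x = None; y = 79; z = 79; result = 79

79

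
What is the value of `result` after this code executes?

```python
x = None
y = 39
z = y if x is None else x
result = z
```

x = None; y = 39; z = 39; result = 39

39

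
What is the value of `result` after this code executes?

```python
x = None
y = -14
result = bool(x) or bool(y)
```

x = None; y = -14; result = True

True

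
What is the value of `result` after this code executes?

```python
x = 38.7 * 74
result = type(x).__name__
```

x is float; result = 'float'

'float'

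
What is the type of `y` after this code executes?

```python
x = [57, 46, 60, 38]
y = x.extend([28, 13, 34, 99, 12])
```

list.extend() returns None

NoneType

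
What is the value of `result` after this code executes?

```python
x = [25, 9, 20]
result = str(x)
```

x = [25, 9, 20]; result = '[25, 9, 20]'

'[25, 9, 20]'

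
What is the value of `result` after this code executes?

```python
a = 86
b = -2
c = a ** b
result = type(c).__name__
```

a is int; b is int; c is float; result = 'float'

'float'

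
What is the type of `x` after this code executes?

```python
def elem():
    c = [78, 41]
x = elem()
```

Function without return returns None

NoneType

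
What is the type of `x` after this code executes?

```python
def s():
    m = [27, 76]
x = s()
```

Function without return returns None

NoneType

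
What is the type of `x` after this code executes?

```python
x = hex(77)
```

hex() returns str representation

str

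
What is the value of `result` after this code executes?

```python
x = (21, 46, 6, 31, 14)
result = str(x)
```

x = (21, 46, 6, 31, 14); result = '(21, 46, 6, 31, 14)'

'(21, 46, 6, 31, 14)'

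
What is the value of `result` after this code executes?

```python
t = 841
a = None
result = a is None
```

t = 841; a = None; result = True

True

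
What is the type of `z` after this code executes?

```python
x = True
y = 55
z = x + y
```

bool + int = int (bool is subclass of int)

int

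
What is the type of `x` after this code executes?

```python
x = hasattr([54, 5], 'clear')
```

hasattr() returns bool

bool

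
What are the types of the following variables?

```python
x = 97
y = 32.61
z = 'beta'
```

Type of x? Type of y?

x is assigned a bare integer (no decimal point), so it is an int; y is assigned a number with a decimal point, so it is a float

int, float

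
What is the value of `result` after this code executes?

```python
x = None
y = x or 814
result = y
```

x = None; y = 814; result = 814

814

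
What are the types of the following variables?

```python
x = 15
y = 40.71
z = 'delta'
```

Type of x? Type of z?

x is assigned a bare integer (no decimal point), so it is an int; z is assigned a quoted string literal, so it is a str

int, str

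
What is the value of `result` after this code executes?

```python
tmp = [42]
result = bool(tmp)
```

tmp = [42]; result = True

True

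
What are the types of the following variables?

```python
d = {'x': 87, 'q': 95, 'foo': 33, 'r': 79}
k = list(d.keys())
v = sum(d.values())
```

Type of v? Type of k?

sum of ints is int; list() converts to list

int, list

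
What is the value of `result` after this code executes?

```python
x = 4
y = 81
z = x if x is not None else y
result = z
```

x = 4; y = 81; z = 4; result = 4

4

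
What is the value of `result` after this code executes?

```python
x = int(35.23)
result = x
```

x = 35; result = 35

35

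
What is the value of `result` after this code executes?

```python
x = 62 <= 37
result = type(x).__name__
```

x is bool; result = 'bool'

'bool'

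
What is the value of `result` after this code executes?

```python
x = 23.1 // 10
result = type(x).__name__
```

x is float; result = 'float'

'float'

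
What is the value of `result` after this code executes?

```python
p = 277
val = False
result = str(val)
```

p = 277; val = False; result = 'False'

'False'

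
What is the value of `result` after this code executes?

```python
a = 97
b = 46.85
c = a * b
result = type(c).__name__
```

a is int; b is float; c is float; result = 'float'

'float'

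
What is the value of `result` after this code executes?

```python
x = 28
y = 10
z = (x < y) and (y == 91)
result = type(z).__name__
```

x is int; y is int; z is bool; result = 'bool'

'bool'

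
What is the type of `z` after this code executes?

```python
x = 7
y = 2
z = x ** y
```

positive int ** positive int = int

int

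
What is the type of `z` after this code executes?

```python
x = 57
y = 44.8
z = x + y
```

int + float = float

float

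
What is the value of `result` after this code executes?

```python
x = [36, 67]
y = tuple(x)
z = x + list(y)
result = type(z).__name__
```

x is list; y is tuple; z is list; result = 'list'

'list'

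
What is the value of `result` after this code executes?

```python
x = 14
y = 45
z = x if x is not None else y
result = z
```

x = 14; y = 45; z = 14; result = 14

14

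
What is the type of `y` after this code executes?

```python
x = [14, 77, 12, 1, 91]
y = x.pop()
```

list.pop() returns the popped element

int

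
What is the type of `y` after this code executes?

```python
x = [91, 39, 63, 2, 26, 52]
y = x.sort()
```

list.sort() returns None (mutates in place)

NoneType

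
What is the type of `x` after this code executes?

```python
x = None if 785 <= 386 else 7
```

785 <= 386 is False, so the else branch is taken

int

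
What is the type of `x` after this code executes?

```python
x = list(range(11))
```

list(range()) returns list

list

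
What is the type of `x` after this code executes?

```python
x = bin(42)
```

bin() returns str representation

str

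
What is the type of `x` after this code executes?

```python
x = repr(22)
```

repr() returns str

str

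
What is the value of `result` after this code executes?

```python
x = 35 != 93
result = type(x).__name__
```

x is bool; result = 'bool'

'bool'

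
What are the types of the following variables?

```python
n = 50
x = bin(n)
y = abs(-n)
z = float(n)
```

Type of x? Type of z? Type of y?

bin() returns str; float() returns float; abs() of int returns int

str, float, int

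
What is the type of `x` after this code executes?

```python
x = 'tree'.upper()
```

str.upper() returns str

str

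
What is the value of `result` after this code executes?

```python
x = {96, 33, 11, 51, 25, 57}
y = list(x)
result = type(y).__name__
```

x is set; y is list; result = 'list'

'list'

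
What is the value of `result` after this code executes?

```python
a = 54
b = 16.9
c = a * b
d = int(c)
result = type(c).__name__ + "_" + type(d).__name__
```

a is int; b is float; c is float; d is int; result = 'float_int'

'float_int'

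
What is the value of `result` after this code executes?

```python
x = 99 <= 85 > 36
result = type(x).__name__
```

x is bool; result = 'bool'

'bool'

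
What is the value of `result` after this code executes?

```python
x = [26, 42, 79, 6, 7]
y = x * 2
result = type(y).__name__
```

x is list; y is list; result = 'list'

'list'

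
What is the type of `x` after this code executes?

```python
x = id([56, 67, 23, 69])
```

id() returns int

int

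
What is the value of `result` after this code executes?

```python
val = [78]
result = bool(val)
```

val = [78]; result = True

True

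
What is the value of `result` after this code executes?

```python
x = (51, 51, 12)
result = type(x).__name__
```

x is tuple; result = 'tuple'

'tuple'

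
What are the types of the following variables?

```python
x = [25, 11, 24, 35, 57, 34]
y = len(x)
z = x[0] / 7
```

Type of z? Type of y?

int / int = float; len() returns int

float, int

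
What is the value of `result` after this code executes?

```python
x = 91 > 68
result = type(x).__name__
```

x is bool; result = 'bool'

'bool'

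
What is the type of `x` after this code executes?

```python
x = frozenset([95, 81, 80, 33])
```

frozenset() returns frozenset

frozenset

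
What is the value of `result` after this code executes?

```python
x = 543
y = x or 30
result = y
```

x = 543; y = 543; result = 543

543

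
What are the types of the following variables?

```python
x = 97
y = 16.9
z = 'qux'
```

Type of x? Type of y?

x is assigned a bare integer (no decimal point), so it is an int; y is assigned a number with a decimal point, so it is a float

int, float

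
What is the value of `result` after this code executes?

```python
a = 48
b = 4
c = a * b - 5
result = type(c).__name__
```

a is int; b is int; c is int; result = 'int'

'int'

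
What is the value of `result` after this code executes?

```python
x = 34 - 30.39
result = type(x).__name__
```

x is float; result = 'float'

'float'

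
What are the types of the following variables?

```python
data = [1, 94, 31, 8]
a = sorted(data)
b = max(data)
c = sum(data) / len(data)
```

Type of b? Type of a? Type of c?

max of ints returns int; sorted() returns list; int / int = float

int, list, float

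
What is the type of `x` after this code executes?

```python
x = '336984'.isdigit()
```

str.isdigit() returns bool

bool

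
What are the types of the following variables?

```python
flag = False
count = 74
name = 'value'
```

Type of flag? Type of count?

flag is assigned the constant False, which has type bool; count is assigned a bare integer (no decimal point), so it is an int

bool, int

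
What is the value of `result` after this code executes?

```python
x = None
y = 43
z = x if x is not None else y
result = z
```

x = None; y = 43; z = 43; result = 43

43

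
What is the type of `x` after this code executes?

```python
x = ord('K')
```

ord() returns int (code point)

int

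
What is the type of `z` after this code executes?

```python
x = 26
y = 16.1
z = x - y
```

int - float = float

float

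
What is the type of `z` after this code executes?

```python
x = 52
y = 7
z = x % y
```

int % int = int

int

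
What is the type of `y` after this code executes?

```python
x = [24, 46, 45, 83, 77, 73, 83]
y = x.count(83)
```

list.count() returns int

int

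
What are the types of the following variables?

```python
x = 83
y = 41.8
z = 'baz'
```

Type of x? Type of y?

x is assigned a bare integer (no decimal point), so it is an int; y is assigned a number with a decimal point, so it is a float

int, float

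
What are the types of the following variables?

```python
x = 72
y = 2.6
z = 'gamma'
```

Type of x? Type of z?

x is assigned a bare integer (no decimal point), so it is an int; z is assigned a quoted string literal, so it is a str

int, str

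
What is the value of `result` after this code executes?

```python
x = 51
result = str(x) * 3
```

x = 51; result = '515151'

'515151'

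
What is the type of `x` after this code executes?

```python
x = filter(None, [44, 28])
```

filter() returns a filter object

filter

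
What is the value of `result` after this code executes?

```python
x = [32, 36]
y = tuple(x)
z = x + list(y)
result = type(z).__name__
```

x is list; y is tuple; z is list; result = 'list'

'list'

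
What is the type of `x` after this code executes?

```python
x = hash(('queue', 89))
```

hash() returns int

int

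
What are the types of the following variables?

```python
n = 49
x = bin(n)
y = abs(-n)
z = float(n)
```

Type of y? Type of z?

abs() of int returns int; float() returns float

int, float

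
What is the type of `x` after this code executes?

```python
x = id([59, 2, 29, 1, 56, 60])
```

id() returns int

int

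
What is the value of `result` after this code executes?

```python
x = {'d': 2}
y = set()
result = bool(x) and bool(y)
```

x = {'d': 2}; y = set(); result = False

False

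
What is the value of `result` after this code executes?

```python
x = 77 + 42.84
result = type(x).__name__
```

x is float; result = 'float'

'float'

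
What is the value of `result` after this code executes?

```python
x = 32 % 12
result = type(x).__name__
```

x is int; result = 'int'

'int'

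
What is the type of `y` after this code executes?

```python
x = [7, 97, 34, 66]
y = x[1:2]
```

Slicing a list returns a list

list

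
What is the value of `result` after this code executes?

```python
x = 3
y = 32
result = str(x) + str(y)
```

x = 3; y = 32; result = '332'

'332'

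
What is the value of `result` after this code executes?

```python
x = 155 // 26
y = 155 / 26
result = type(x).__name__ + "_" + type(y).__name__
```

x is int; y is float; result = 'int_float'

'int_float'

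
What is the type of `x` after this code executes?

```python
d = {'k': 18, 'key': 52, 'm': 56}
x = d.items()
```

dict.items() returns dict_items view

dict_items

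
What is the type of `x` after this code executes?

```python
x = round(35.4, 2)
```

round() with decimal places returns float

float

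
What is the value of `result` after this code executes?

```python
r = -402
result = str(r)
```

r = -402; result = '-402'

'-402'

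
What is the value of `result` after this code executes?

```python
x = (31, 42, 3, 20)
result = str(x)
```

x = (31, 42, 3, 20); result = '(31, 42, 3, 20)'

'(31, 42, 3, 20)'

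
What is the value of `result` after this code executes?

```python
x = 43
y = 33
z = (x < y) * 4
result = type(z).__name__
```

x is int; y is int; z is int; result = 'int'

'int'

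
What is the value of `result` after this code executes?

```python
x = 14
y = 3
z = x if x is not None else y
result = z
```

x = 14; y = 3; z = 14; result = 14

14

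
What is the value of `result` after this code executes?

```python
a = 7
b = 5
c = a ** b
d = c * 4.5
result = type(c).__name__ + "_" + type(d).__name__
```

a is int; b is int; c is int; d is float; result = 'int_float'

'int_float'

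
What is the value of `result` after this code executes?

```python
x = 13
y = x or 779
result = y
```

x = 13; y = 13; result = 13

13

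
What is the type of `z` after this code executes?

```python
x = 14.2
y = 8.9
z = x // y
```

float // float = float

float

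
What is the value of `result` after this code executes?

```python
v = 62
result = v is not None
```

v = 62; result = True

True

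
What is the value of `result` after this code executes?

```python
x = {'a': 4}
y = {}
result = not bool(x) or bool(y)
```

x = {'a': 4}; y = {}; result = False

False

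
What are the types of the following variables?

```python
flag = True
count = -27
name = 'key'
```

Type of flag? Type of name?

flag is assigned the constant True, which has type bool; name is assigned a quoted string literal, so it is a str

bool, str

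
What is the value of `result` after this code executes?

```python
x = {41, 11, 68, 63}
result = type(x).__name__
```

x is set; result = 'set'

'set'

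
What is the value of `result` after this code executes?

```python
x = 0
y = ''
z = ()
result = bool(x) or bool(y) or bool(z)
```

x = 0; y = ''; z = (); result = False

False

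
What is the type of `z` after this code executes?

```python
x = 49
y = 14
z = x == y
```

Equality comparison returns bool

bool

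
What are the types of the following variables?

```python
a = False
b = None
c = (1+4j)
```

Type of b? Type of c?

b is assigned None, whose type is NoneType; c is assigned (1+4j), an int plus an imaginary literal (j suffix), which evaluates to complex

NoneType, complex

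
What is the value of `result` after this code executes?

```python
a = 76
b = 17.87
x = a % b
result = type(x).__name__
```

a is int; b is float; x is float; result = 'float'

'float'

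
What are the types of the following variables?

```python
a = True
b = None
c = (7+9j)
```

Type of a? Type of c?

a is assigned the constant True, which has type bool; c is assigned (7+9j), an int plus an imaginary literal (j suffix), which evaluates to complex

bool, complex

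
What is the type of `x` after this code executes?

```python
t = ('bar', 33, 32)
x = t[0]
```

Index 0 of tuple is a str literal

str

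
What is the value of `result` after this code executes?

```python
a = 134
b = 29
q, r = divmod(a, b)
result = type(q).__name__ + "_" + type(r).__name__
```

a is int; b is int; q is int; r is int; result = 'int_int'

'int_int'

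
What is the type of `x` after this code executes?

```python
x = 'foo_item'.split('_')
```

str.split() returns list

list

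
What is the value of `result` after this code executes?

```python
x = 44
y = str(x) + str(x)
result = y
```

x = 44; y = '4444'; result = '4444'

'4444'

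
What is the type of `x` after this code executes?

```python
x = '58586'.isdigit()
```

str.isdigit() returns bool

bool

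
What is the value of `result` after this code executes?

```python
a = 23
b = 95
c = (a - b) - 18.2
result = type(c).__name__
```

a is int; b is int; c is float; result = 'float'

'float'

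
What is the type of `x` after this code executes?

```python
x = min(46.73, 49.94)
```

min() of floats returns float

float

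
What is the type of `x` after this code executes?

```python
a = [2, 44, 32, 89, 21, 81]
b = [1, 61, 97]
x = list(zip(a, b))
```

list(zip()) returns a list of tuples

list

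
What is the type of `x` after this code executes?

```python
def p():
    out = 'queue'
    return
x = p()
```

Bare return returns None

NoneType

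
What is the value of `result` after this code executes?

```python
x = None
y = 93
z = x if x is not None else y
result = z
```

x = None; y = 93; z = 93; result = 93

93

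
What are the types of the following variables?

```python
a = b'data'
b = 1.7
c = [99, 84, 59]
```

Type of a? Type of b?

a is assigned a bytes literal (b'...' prefix); b is assigned a number with a decimal point, so it is a float

bytes, float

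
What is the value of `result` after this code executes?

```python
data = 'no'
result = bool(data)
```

data = 'no'; result = True

True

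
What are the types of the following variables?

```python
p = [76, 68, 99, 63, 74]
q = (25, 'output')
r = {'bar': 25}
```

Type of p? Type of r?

p is assigned a list literal (square brackets); r is assigned a dict literal ({key: value})

list, dict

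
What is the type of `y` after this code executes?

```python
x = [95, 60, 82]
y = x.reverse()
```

list.reverse() returns None

NoneType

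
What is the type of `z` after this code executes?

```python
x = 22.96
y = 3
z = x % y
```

float % int = float

float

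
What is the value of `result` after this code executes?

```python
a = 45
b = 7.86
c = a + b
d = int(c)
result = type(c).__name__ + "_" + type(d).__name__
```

a is int; b is float; c is float; d is int; result = 'float_int'

'float_int'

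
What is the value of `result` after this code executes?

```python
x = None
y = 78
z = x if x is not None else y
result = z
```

x = None; y = 78; z = 78; result = 78

78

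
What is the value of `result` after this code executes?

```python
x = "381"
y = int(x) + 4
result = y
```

x = '381'; y = 385; result = 385

385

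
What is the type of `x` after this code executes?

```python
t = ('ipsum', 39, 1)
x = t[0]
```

Index 0 of tuple is a str literal

str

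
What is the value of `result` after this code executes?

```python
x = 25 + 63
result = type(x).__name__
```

x is int; result = 'int'

'int'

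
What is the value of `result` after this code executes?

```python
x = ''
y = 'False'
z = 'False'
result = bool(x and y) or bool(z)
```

x = ''; y = 'False'; z = 'False'; result = True

True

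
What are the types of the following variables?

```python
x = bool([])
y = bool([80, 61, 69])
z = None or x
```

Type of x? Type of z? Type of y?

bool() returns bool; None or bool returns the bool; bool() returns bool

bool, bool, bool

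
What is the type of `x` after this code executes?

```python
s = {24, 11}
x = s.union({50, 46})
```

set.union() returns a new set

set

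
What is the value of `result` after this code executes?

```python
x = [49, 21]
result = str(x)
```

x = [49, 21]; result = '[49, 21]'

'[49, 21]'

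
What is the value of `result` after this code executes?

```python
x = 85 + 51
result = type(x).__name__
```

x is int; result = 'int'

'int'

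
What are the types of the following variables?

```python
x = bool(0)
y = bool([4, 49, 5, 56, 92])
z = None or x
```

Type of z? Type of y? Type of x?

None or bool returns the bool; bool() returns bool; bool() returns bool

bool, bool, bool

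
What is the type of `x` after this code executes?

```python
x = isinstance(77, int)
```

isinstance() returns bool

bool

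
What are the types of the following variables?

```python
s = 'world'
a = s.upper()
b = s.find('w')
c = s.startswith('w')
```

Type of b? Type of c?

find() returns int; startswith() returns bool

int, bool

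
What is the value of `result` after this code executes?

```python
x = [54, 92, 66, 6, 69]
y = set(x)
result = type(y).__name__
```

x is list; y is set; result = 'set'

'set'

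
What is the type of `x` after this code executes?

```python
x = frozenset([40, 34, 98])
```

frozenset() returns frozenset

frozenset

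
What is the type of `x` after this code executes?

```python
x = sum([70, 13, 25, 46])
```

sum() of ints returns int

int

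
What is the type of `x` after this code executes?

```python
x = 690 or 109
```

'or' returns first truthy value (int)

int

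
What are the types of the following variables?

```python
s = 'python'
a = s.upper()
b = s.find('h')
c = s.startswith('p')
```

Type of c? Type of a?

startswith() returns bool; upper() returns str

bool, str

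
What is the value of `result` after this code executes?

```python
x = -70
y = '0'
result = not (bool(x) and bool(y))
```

x = -70; y = '0'; result = False

False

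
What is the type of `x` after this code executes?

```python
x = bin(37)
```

bin() returns str representation

str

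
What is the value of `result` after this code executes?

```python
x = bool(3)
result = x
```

x = True; result = True

True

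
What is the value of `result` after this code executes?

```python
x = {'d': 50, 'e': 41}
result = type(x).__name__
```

x is dict; result = 'dict'

'dict'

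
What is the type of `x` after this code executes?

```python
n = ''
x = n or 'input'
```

'or' returns first truthy value (str)

str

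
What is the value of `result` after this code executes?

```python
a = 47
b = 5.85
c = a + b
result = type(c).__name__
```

a is int; b is float; c is float; result = 'float'

'float'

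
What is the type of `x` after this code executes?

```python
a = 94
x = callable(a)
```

callable() returns bool

bool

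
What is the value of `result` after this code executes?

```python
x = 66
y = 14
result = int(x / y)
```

x = 66; y = 14; result = 4

4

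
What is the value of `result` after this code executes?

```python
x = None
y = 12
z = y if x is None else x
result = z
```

x = None; y = 12; z = 12; result = 12

12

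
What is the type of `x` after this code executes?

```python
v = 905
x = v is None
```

'is' comparison returns bool

bool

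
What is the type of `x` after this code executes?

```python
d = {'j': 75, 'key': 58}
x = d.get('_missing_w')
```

dict.get() returns None when key not found

NoneType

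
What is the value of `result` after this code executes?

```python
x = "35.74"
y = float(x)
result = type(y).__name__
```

x is str; y is float; result = 'float'

'float'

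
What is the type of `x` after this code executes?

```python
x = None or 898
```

'or' with None returns the other truthy value

int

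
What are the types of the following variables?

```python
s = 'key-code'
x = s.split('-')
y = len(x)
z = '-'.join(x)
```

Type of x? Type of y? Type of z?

str.split() returns list; len() returns int; str.join() returns str

list, int, str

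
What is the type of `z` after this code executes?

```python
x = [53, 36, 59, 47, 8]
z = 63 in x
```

'in' operator returns bool

bool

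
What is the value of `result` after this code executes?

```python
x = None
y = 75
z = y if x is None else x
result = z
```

x = None; y = 75; z = 75; result = 75

75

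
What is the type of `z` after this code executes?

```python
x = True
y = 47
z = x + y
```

bool + int = int (bool is subclass of int)

int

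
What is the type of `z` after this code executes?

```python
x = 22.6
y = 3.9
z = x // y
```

float // float = float

float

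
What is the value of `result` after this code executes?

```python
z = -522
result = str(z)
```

z = -522; result = '-522'

'-522'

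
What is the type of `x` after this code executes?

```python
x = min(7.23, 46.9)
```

min() of floats returns float

float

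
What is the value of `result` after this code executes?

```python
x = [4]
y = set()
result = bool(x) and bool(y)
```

x = [4]; y = set(); result = False

False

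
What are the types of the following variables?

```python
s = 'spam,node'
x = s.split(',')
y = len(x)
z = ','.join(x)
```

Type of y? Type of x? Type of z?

len() returns int; str.split() returns list; str.join() returns str

int, list, str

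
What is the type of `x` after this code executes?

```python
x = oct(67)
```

oct() returns str representation

str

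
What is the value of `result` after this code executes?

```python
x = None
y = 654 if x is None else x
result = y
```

x = None; y = 654; result = 654

654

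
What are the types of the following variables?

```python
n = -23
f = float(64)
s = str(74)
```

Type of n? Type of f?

n is assigned a bare integer (no decimal point), so it is an int; f is assigned the result of calling float(), which returns a float

int, float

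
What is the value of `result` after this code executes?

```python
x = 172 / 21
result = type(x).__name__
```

x is float; result = 'float'

'float'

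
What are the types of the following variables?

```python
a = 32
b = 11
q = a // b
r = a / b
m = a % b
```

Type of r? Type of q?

/ returns float; // returns int

float, int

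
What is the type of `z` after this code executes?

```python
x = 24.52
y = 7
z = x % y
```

float % int = float

float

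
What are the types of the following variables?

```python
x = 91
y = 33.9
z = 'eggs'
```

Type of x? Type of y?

x is assigned a bare integer (no decimal point), so it is an int; y is assigned a number with a decimal point, so it is a float

int, float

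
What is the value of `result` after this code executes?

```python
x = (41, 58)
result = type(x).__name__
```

x is tuple; result = 'tuple'

'tuple'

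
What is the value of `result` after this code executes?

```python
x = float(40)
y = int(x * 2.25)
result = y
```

x = 40.0; y = 90; result = 90

90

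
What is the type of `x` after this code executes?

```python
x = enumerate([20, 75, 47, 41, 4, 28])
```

enumerate() returns an enumerate object

enumerate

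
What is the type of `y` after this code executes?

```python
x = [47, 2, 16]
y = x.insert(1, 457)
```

list.insert() returns None

NoneType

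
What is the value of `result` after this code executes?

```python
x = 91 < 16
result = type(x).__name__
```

x is bool; result = 'bool'

'bool'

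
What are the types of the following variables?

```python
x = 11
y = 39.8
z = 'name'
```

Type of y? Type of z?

y is assigned a number with a decimal point, so it is a float; z is assigned a quoted string literal, so it is a str

float, str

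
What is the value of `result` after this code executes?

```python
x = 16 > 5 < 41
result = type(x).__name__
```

x is bool; result = 'bool'

'bool'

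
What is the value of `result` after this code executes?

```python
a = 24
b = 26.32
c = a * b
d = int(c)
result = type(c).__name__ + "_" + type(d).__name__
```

a is int; b is float; c is float; d is int; result = 'float_int'

'float_int'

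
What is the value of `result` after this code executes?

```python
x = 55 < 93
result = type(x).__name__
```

x is bool; result = 'bool'

'bool'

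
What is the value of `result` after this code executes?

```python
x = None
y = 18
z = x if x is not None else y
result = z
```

x = None; y = 18; z = 18; result = 18

18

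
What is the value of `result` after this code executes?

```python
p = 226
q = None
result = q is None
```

p = 226; q = None; result = True

True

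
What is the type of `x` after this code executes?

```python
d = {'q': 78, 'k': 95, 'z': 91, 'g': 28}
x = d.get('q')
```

dict.get() returns value type when found

int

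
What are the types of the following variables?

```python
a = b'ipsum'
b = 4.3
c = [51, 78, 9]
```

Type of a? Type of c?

a is assigned a bytes literal (b'...' prefix); c is assigned a list literal (square brackets)

bytes, list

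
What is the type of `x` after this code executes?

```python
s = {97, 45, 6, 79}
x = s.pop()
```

Popping from set[int] returns int

int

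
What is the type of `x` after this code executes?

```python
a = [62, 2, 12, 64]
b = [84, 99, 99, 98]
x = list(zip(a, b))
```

list(zip()) returns a list of tuples

list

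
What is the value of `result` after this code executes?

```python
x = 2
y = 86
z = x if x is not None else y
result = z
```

x = 2; y = 86; z = 2; result = 2

2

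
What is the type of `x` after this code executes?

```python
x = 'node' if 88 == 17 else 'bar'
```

Both branches of conditional are str

str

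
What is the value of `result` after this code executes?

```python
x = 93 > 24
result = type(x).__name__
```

x is bool; result = 'bool'

'bool'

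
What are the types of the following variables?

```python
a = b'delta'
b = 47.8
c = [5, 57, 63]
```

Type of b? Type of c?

b is assigned a number with a decimal point, so it is a float; c is assigned a list literal (square brackets)

float, list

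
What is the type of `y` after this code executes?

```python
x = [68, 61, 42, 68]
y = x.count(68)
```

list.count() returns int

int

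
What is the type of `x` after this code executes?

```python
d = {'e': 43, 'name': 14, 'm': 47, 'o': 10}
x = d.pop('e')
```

dict.pop() returns the value

int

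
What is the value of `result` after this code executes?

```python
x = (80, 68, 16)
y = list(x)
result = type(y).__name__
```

x is tuple; y is list; result = 'list'

'list'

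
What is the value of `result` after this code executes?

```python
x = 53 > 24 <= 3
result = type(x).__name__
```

x is bool; result = 'bool'

'bool'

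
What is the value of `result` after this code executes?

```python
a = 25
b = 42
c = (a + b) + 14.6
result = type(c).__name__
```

a is int; b is int; c is float; result = 'float'

'float'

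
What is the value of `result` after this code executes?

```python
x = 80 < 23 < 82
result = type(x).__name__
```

x is bool; result = 'bool'

'bool'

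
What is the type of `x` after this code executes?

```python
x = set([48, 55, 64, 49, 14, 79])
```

set() constructor returns set

set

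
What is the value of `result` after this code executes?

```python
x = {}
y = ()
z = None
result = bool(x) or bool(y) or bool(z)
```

x = {}; y = (); z = None; result = False

False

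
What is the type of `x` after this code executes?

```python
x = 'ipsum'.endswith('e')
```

str.endswith() returns bool

bool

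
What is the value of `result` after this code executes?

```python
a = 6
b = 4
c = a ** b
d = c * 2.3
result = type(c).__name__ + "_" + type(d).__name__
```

a is int; b is int; c is int; d is float; result = 'int_float'

'int_float'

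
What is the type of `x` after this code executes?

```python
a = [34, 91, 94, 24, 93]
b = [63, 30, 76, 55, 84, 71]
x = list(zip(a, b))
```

list(zip()) returns a list of tuples

list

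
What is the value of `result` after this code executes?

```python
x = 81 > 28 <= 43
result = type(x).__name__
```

x is bool; result = 'bool'

'bool'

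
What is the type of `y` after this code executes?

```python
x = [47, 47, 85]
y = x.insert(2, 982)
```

list.insert() returns None

NoneType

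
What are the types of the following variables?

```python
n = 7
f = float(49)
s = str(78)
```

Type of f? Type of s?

f is assigned the result of calling float(), which returns a float; s is assigned the result of calling str(), which returns a str

float, str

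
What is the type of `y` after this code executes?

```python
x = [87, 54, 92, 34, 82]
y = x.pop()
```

list.pop() returns the popped element

int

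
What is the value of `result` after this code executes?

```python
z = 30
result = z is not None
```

z = 30; result = True

True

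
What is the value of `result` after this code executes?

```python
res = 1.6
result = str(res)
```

res = 1.6; result = '1.6'

'1.6'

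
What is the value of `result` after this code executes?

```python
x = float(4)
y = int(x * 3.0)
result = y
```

x = 4.0; y = 12; result = 12

12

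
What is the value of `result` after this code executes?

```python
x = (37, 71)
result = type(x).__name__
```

x is tuple; result = 'tuple'

'tuple'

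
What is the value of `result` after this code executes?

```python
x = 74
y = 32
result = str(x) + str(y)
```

x = 74; y = 32; result = '7432'

'7432'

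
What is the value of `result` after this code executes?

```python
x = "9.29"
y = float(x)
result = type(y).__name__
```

x is str; y is float; result = 'float'

'float'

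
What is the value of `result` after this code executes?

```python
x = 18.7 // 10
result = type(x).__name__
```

x is float; result = 'float'

'float'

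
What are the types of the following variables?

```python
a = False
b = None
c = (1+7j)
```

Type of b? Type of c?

b is assigned None, whose type is NoneType; c is assigned (1+7j), an int plus an imaginary literal (j suffix), which evaluates to complex

NoneType, complex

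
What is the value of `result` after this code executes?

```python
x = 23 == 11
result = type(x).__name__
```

x is bool; result = 'bool'

'bool'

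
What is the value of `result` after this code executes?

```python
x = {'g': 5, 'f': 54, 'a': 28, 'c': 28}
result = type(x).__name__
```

x is dict; result = 'dict'

'dict'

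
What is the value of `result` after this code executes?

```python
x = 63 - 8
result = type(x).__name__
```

x is int; result = 'int'

'int'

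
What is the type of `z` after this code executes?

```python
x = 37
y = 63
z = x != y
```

Comparison returns bool

bool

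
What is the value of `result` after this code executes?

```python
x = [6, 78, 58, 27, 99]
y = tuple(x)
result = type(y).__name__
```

x is list; y is tuple; result = 'tuple'

'tuple'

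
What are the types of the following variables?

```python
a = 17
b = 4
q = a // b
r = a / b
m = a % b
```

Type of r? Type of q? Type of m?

/ returns float; // returns int; % of ints returns int

float, int, int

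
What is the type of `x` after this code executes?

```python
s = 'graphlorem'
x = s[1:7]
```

Slicing a str returns str

str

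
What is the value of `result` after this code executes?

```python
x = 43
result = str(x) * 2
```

x = 43; result = '4343'

'4343'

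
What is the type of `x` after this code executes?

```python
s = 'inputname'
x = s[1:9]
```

Slicing a str returns str

str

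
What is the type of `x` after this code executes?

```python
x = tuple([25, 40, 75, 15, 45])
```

tuple() constructor returns tuple

tuple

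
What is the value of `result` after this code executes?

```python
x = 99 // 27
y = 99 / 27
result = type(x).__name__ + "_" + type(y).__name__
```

x is int; y is float; result = 'int_float'

'int_float'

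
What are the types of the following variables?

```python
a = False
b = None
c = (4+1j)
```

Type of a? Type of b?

a is assigned the constant False, which has type bool; b is assigned None, whose type is NoneType

bool, NoneType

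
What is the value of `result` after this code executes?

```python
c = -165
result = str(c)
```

c = -165; result = '-165'

'-165'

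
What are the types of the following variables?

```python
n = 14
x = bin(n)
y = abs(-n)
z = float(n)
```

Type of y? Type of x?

abs() of int returns int; bin() returns str

int, str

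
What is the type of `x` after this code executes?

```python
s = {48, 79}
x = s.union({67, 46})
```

set.union() returns a new set

set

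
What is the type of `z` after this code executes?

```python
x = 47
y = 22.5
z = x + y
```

int + float = float

float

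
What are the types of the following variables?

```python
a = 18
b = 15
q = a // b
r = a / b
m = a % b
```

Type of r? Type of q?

/ returns float; // returns int

float, int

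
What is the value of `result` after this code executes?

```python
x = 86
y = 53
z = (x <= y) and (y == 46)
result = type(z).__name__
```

x is int; y is int; z is bool; result = 'bool'

'bool'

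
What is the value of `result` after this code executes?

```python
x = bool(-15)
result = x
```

x = True; result = True

True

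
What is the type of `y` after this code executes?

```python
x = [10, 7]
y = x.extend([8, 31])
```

list.extend() returns None

NoneType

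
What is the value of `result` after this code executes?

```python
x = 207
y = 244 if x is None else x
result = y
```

x = 207; y = 207; result = 207

207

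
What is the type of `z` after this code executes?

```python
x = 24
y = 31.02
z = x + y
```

int + float = float

float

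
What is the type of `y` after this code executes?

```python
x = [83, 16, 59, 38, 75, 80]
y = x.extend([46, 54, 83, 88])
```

list.extend() returns None

NoneType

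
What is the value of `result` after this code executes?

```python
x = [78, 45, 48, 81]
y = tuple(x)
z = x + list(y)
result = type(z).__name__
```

x is list; y is tuple; z is list; result = 'list'

'list'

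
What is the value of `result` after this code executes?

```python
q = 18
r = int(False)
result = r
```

q = 18; r = 0; result = 0

0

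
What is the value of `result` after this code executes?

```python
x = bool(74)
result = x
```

x = True; result = True

True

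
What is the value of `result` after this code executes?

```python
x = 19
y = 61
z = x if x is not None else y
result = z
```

x = 19; y = 61; z = 19; result = 19

19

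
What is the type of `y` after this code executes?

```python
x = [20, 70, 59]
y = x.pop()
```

list.pop() returns the popped element

int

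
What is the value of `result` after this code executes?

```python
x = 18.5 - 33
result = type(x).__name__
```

x is float; result = 'float'

'float'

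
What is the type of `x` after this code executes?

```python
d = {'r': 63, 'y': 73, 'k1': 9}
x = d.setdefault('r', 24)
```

dict.setdefault() returns the (existing or default) value

int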